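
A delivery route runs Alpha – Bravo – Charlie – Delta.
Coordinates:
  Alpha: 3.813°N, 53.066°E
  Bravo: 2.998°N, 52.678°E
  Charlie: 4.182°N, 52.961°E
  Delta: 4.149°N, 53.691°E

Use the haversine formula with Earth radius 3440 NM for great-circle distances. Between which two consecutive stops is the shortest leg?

Charlie–Delta

Leg distances:
Alpha→Bravo: 54.2 NM
Bravo→Charlie: 73.1 NM
Charlie→Delta: 43.8 NM
The shortest leg is Charlie–Delta at 43.8 NM.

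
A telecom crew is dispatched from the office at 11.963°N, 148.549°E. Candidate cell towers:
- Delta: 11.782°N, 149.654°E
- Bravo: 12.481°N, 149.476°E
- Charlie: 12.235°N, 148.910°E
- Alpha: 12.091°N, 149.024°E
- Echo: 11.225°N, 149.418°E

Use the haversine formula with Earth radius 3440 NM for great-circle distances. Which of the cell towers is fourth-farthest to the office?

Distances from the office (11.963°N, 148.549°E):
Echo: 67.6 NM
Delta: 65.8 NM
Bravo: 62.7 NM
Alpha: 28.9 NM
Charlie: 26.8 NM
The fourth-farthest is Alpha at 28.9 NM.

Alpha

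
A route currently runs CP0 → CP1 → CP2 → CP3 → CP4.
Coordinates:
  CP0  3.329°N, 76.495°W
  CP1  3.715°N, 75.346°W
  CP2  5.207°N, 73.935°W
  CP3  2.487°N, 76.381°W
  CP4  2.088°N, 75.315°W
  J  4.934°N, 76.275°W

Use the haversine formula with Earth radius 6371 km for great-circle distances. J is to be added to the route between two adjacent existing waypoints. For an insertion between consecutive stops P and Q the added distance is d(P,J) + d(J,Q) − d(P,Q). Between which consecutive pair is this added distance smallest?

between CP2 and CP3

Added distance for inserting J between each consecutive pair:
CP0–CP1: 215.8 km
CP1–CP2: 203.2 km
CP2–CP3: 127.0 km
CP3–CP4: 479.8 km
Smallest added distance is 127.0 km, inserting between CP2 and CP3.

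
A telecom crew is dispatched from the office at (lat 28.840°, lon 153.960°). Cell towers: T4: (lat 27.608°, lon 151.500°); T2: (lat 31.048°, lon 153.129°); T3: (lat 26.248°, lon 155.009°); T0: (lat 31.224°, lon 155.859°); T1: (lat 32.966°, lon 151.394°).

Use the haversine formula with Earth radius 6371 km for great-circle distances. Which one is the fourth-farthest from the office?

T4

Distance to each, sorted:
T1: 520.0 km
T0: 322.0 km
T3: 306.2 km
T4: 277.2 km
T2: 258.2 km
The fourth-farthest is T4 at 277.2 km.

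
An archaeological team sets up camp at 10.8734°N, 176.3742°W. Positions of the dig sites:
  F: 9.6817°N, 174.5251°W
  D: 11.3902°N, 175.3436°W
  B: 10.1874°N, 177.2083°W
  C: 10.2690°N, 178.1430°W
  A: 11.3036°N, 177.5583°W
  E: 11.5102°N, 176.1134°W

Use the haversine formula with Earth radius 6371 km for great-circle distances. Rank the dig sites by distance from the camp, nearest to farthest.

E, B, D, A, C, F

Distance from the camp at 10.8734°N, 176.3742°W to each:
E 11.5102°N, 176.1134°W: 76.3 km
B 10.1874°N, 177.2083°W: 118.9 km
D 11.3902°N, 175.3436°W: 126.3 km
A 11.3036°N, 177.5583°W: 137.8 km
C 10.2690°N, 178.1430°W: 204.7 km
F 9.6817°N, 174.5251°W: 241.8 km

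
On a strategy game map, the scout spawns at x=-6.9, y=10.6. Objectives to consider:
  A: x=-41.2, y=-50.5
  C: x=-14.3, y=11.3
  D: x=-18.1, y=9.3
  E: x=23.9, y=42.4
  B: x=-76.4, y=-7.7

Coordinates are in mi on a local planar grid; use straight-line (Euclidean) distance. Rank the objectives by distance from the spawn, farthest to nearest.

B, A, E, D, C

Computing each straight-line distance from x=-6.9, y=10.6:
B x=-76.4, y=-7.7: 71.9 mi
A x=-41.2, y=-50.5: 70.1 mi
E x=23.9, y=42.4: 44.3 mi
D x=-18.1, y=9.3: 11.3 mi
C x=-14.3, y=11.3: 7.4 mi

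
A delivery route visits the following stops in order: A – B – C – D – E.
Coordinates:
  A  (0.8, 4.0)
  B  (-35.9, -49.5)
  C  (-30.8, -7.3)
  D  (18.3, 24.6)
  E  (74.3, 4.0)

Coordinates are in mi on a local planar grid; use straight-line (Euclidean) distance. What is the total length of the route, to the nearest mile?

226 mi

Leg distances:
A→B: 64.9 mi  (cumulative 64.9 mi)
B→C: 42.5 mi  (cumulative 107.4 mi)
C→D: 58.6 mi  (cumulative 165.9 mi)
D→E: 59.7 mi  (cumulative 225.6 mi)
Total route length ≈ 226 mi.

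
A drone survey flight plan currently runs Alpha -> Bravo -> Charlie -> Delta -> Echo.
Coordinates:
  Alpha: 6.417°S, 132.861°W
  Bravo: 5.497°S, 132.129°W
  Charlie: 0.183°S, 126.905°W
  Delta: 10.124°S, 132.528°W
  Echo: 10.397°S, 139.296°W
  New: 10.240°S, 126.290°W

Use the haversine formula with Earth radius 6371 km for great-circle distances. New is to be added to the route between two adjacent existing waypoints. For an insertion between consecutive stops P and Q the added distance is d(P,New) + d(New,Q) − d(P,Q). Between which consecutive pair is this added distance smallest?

Added distance for inserting New between each consecutive pair:
Alpha–Bravo: 1539.7 km
Bravo–Charlie: 1124.0 km
Charlie–Delta: 534.8 km
Delta–Echo: 1364.5 km
Smallest added distance is 534.8 km, inserting between Charlie and Delta.

between Charlie and Delta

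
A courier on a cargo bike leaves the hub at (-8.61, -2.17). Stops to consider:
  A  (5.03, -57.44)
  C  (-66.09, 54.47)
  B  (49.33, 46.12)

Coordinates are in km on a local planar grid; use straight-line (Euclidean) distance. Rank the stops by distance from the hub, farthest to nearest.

C, B, A

Computing each straight-line distance from (-8.61, -2.17):
C (-66.09, 54.47): 80.7 km
B (49.33, 46.12): 75.4 km
A (5.03, -57.44): 56.9 km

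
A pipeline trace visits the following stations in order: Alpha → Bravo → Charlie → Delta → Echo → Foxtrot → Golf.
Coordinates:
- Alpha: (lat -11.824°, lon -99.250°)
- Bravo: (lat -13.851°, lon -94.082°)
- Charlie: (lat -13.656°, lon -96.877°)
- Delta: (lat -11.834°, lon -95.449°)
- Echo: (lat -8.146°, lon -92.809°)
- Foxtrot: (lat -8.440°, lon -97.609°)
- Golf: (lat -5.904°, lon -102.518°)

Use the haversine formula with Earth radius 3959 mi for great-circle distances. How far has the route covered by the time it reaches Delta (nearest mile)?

Leg distances:
Alpha→Bravo: 375.3 mi  (cumulative 375.3 mi)
Bravo→Charlie: 188.1 mi  (cumulative 563.3 mi)
Charlie→Delta: 158.5 mi  (cumulative 721.8 mi)
Cumulative distance at Delta ≈ 722 mi.

722 mi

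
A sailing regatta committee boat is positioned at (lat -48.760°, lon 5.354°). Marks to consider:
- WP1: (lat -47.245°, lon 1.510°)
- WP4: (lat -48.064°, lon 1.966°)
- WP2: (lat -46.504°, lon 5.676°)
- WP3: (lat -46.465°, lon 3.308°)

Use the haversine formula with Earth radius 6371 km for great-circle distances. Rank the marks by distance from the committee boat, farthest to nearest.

Computing each great-circle distance from (lat -48.760°, lon 5.354°):
WP1 (lat -47.245°, lon 1.510°): 331.9 km
WP3 (lat -46.465°, lon 3.308°): 297.7 km
WP4 (lat -48.064°, lon 1.966°): 261.7 km
WP2 (lat -46.504°, lon 5.676°): 252.0 km

WP1, WP3, WP4, WP2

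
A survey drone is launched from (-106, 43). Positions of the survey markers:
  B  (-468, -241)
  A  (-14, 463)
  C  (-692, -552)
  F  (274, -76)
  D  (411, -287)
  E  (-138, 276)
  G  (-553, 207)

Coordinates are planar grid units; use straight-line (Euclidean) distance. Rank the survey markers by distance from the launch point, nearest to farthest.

Distances from the launch point:
E (-138, 276): 235.2
F (274, -76): 398.2
A (-14, 463): 430.0
B (-468, -241): 460.1
G (-553, 207): 476.1
D (411, -287): 613.3
C (-692, -552): 835.1

E, F, A, B, G, D, C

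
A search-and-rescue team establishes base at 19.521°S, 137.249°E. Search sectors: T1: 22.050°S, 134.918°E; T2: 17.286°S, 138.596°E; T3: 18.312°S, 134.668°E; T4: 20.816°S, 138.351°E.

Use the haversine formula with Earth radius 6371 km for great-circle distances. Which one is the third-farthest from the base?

T2

Distance to each, sorted:
T1: 371.2 km
T3: 302.9 km
T2: 286.3 km
T4: 184.3 km
The third-farthest is T2 at 286.3 km.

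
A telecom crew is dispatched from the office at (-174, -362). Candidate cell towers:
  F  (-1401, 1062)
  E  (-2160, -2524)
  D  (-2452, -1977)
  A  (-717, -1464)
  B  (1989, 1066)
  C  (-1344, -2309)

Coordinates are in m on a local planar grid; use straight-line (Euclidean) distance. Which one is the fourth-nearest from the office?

B

Distances from the office ((-174, -362)):
A: 1228.5 m
F: 1879.7 m
C: 2271.5 m
B: 2591.9 m
D: 2792.4 m
E: 2935.7 m
The fourth-nearest is B at 2591.9 m.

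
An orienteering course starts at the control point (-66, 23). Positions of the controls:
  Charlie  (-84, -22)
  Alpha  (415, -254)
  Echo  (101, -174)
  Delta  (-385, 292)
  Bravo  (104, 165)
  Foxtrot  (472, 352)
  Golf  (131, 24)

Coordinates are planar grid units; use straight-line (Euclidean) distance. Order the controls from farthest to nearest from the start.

Computing each straight-line distance from (-66, 23):
Foxtrot (472, 352): 630.6
Alpha (415, -254): 555.1
Delta (-385, 292): 417.3
Echo (101, -174): 258.3
Bravo (104, 165): 221.5
Golf (131, 24): 197.0
Charlie (-84, -22): 48.5

Foxtrot, Alpha, Delta, Echo, Bravo, Golf, Charlie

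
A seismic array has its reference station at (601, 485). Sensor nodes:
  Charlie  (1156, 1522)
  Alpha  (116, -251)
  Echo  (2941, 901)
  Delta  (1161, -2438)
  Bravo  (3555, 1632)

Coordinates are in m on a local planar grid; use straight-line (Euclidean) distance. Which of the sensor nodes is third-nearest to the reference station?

Echo

Distances from the reference station ((601, 485)):
Alpha: 881.4 m
Charlie: 1176.2 m
Echo: 2376.7 m
Delta: 2976.2 m
Bravo: 3168.9 m
The third-nearest is Echo at 2376.7 m.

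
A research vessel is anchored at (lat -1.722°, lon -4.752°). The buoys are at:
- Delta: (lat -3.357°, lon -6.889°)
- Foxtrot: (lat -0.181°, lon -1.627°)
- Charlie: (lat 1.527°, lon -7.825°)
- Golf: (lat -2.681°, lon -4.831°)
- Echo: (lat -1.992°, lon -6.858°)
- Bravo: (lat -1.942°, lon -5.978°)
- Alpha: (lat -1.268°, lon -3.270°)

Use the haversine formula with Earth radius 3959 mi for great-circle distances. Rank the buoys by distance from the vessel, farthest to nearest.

Charlie, Foxtrot, Delta, Echo, Alpha, Bravo, Golf

Distance from the vessel at (lat -1.722°, lon -4.752°) to each:
Charlie (lat 1.527°, lon -7.825°): 309.0 mi
Foxtrot (lat -0.181°, lon -1.627°): 240.7 mi
Delta (lat -3.357°, lon -6.889°): 185.8 mi
Echo (lat -1.992°, lon -6.858°): 146.6 mi
Alpha (lat -1.268°, lon -3.270°): 107.1 mi
Bravo (lat -1.942°, lon -5.978°): 86.0 mi
Golf (lat -2.681°, lon -4.831°): 66.5 mi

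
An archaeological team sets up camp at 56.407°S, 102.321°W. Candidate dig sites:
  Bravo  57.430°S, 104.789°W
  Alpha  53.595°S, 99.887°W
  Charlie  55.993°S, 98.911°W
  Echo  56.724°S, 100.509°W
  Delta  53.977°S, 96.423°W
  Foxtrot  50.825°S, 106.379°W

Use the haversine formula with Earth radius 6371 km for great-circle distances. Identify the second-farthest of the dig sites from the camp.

Distance to each, sorted:
Foxtrot: 675.7 km
Delta: 461.4 km
Alpha: 349.0 km
Charlie: 215.9 km
Bravo: 188.1 km
Echo: 116.5 km
The second-farthest is Delta at 461.4 km.

Delta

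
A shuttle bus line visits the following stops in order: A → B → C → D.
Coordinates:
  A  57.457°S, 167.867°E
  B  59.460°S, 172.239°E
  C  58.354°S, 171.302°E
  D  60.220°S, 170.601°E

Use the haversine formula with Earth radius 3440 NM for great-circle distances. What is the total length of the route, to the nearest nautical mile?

Leg distances:
A→B: 182.5 NM  (cumulative 182.5 NM)
B→C: 72.5 NM  (cumulative 254.9 NM)
C→D: 114.1 NM  (cumulative 369.0 NM)
Total route length ≈ 369 NM.

369 NM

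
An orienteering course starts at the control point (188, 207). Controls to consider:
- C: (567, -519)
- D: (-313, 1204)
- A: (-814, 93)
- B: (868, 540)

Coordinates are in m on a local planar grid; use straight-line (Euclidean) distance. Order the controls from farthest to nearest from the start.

D, A, C, B

Distances from the start:
D (-313, 1204): 1115.8 m
A (-814, 93): 1008.5 m
C (567, -519): 819.0 m
B (868, 540): 757.2 m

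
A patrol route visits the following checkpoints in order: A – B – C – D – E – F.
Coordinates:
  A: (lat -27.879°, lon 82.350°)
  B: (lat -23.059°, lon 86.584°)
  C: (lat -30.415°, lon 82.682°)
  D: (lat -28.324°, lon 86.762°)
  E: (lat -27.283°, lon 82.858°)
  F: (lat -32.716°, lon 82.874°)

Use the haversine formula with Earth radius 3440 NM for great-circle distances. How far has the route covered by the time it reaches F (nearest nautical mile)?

1648 NM

Leg distances:
A→B: 369.3 NM  (cumulative 369.3 NM)
B→C: 488.6 NM  (cumulative 857.9 NM)
C→D: 247.6 NM  (cumulative 1105.5 NM)
D→E: 216.5 NM  (cumulative 1322.0 NM)
E→F: 326.2 NM  (cumulative 1648.2 NM)
Cumulative distance at F ≈ 1648 NM.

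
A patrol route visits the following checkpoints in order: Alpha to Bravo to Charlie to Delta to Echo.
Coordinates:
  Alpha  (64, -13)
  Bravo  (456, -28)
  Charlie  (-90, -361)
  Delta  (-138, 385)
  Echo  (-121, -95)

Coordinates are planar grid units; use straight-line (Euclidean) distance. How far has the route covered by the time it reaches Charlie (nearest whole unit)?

1032

Leg distances:
Alpha→Bravo: 392.3  (cumulative 392.3)
Bravo→Charlie: 639.5  (cumulative 1031.8)
Cumulative distance at Charlie ≈ 1032.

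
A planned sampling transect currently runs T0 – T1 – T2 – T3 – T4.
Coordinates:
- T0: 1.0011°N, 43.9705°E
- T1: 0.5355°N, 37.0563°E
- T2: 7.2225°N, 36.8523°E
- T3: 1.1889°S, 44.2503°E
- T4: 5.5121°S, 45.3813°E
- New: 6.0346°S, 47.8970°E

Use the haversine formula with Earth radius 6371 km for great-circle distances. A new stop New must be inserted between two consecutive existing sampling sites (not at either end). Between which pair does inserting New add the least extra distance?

between T3 and T4

Added distance for inserting New between each consecutive pair:
T0–T1: 1532.9 km
T1–T2: 2580.7 km
T2–T3: 1346.3 km
T3–T4: 461.3 km
Smallest added distance is 461.3 km, inserting between T3 and T4.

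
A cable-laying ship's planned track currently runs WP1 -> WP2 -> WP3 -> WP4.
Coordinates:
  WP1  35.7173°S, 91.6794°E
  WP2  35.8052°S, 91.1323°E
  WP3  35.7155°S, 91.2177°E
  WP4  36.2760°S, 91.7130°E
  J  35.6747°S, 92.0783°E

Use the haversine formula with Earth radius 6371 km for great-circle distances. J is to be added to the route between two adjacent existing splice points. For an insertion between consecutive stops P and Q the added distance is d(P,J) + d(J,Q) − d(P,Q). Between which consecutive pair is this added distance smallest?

Added distance for inserting J between each consecutive pair:
WP1–WP2: 72.6 km
WP2–WP3: 151.8 km
WP3–WP4: 75.7 km
Smallest added distance is 72.6 km, inserting between WP1 and WP2.

between WP1 and WP2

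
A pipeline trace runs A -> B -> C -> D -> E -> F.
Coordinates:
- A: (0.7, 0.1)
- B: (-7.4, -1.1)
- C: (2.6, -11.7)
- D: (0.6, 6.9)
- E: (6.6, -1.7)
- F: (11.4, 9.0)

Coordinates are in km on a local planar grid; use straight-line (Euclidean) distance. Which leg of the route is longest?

Leg distances:
A→B: 8.2 km
B→C: 14.6 km
C→D: 18.7 km
D→E: 10.5 km
E→F: 11.7 km
The longest leg is C–D at 18.7 km.

C–D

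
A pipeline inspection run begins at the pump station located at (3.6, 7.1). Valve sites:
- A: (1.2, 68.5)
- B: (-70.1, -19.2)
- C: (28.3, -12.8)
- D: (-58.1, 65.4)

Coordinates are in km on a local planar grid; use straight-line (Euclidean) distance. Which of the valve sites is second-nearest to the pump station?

Distance to each, sorted:
C: 31.7 km
A: 61.4 km
B: 78.3 km
D: 84.9 km
The second-nearest is A at 61.4 km.

A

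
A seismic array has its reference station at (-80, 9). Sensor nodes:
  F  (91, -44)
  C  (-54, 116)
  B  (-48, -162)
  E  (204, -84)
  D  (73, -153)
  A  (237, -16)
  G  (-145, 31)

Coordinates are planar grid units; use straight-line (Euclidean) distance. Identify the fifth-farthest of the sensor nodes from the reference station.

B

Distances from the reference station ((-80, 9)):
A: 318.0
E: 298.8
D: 222.8
F: 179.0
B: 174.0
C: 110.1
G: 68.6
The fifth-farthest is B at 174.0.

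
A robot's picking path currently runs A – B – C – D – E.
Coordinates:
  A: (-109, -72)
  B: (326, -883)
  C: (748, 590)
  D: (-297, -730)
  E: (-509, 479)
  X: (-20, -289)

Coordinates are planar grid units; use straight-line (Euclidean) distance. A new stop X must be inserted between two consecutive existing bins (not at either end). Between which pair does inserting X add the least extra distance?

Added distance for inserting X between each consecutive pair:
A–B: 1.7
B–C: 322.4
C–D: 4.4
D–E: 203.8
Smallest added distance is 1.7, inserting between A and B.

between A and B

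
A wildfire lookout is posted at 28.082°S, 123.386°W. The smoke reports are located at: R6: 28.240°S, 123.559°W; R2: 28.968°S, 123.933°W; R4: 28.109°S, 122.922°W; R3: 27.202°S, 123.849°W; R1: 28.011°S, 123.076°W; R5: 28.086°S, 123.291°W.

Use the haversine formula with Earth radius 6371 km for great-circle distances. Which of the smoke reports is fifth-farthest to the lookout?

R6

Distance to each, sorted:
R2: 112.1 km
R3: 108.0 km
R4: 45.6 km
R1: 31.4 km
R6: 24.4 km
R5: 9.3 km
The fifth-farthest is R6 at 24.4 km.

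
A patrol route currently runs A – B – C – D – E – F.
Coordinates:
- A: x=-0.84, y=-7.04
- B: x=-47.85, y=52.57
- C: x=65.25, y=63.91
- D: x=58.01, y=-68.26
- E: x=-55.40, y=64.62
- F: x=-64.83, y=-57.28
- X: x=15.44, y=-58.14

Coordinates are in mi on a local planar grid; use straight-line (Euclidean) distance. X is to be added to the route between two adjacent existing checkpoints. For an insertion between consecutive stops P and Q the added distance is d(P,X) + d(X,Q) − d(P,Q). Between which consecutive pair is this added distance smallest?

Added distance for inserting X between each consecutive pair:
A–B: 105.2 mi
B–C: 145.7 mi
C–D: 43.2 mi
D–E: 10.8 mi
E–F: 99.7 mi
Smallest added distance is 10.8 mi, inserting between D and E.

between D and E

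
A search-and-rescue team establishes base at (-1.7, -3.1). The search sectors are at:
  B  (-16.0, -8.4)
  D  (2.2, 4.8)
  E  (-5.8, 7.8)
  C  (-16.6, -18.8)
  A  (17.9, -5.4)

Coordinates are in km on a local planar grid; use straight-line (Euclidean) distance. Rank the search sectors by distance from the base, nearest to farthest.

D, E, B, A, C

Distance from the base at (-1.7, -3.1) to each:
D (2.2, 4.8): 8.8 km
E (-5.8, 7.8): 11.6 km
B (-16.0, -8.4): 15.3 km
A (17.9, -5.4): 19.7 km
C (-16.6, -18.8): 21.6 km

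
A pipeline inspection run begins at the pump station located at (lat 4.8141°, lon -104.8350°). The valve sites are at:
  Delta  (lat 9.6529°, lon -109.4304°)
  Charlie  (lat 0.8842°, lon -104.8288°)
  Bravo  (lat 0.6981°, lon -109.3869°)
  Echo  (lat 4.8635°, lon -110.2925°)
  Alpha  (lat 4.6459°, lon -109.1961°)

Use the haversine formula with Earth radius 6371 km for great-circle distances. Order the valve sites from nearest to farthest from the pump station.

Charlie, Alpha, Echo, Bravo, Delta

Distance from the pump station at (lat 4.8141°, lon -104.8350°) to each:
Charlie (lat 0.8842°, lon -104.8288°): 437.0 km
Alpha (lat 4.6459°, lon -109.1961°): 483.6 km
Echo (lat 4.8635°, lon -110.2925°): 604.7 km
Bravo (lat 0.6981°, lon -109.3869°): 681.9 km
Delta (lat 9.6529°, lon -109.4304°): 739.1 km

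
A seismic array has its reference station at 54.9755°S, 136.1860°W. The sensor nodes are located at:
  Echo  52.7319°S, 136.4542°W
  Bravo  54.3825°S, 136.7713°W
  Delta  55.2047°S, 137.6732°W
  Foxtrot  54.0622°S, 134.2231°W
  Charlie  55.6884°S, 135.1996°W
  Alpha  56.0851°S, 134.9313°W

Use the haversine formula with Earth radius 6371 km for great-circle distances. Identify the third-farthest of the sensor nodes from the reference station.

Distance to each, sorted:
Echo: 250.1 km
Foxtrot: 162.4 km
Alpha: 146.5 km
Charlie: 100.9 km
Delta: 98.0 km
Bravo: 75.9 km
The third-farthest is Alpha at 146.5 km.

Alpha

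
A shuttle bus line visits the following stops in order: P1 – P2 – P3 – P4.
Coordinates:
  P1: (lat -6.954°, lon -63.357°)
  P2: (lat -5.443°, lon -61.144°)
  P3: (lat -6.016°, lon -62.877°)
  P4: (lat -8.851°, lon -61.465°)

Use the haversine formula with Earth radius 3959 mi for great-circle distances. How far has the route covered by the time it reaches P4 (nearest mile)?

528 mi

Leg distances:
P1→P2: 184.4 mi  (cumulative 184.4 mi)
P2→P3: 125.6 mi  (cumulative 310.0 mi)
P3→P4: 218.5 mi  (cumulative 528.4 mi)
Cumulative distance at P4 ≈ 528 mi.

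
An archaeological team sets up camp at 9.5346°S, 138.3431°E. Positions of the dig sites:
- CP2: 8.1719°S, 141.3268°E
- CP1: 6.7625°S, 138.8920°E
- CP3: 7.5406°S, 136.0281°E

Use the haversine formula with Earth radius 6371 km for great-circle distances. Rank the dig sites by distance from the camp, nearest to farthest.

CP1, CP3, CP2

Computing each great-circle distance from 9.5346°S, 138.3431°E:
CP1 6.7625°S, 138.8920°E: 314.1 km
CP3 7.5406°S, 136.0281°E: 337.6 km
CP2 8.1719°S, 141.3268°E: 361.1 km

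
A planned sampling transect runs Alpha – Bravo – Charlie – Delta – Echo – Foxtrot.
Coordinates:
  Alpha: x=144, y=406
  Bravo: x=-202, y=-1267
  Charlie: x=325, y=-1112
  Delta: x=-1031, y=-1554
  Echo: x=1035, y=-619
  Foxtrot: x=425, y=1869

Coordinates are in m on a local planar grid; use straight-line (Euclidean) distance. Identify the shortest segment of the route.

Leg distances:
Alpha→Bravo: 1708.4 m
Bravo→Charlie: 549.3 m
Charlie→Delta: 1426.2 m
Delta→Echo: 2267.7 m
Echo→Foxtrot: 2561.7 m
The shortest leg is Bravo–Charlie at 549.3 m.

Bravo–Charlie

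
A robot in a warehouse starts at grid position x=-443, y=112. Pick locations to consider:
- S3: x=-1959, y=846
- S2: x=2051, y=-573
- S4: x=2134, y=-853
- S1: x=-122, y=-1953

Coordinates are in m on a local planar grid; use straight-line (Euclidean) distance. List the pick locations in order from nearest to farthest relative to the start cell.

S3, S1, S2, S4

Distances from the start cell:
S3 x=-1959, y=846: 1684.3 m
S1 x=-122, y=-1953: 2089.8 m
S2 x=2051, y=-573: 2586.4 m
S4 x=2134, y=-853: 2751.8 m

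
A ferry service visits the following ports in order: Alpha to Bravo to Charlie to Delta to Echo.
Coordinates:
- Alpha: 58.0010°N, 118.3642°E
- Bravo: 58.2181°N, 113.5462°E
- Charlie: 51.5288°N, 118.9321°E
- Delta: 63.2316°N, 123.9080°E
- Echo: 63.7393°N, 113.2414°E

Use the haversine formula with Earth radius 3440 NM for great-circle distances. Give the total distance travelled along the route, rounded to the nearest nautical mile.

1603 NM

Leg distances:
Alpha→Bravo: 153.3 NM  (cumulative 153.3 NM)
Bravo→Charlie: 442.3 NM  (cumulative 595.6 NM)
Charlie→Delta: 720.3 NM  (cumulative 1316.0 NM)
Delta→Echo: 287.2 NM  (cumulative 1603.1 NM)
Total route length ≈ 1603 NM.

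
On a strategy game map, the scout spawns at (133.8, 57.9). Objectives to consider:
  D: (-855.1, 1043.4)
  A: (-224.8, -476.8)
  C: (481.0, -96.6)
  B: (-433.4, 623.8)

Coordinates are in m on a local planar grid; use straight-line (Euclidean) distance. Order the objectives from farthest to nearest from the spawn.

Distances from the spawn:
D (-855.1, 1043.4): 1396.1 m
B (-433.4, 623.8): 801.2 m
A (-224.8, -476.8): 643.8 m
C (481.0, -96.6): 380.0 m

D, B, A, C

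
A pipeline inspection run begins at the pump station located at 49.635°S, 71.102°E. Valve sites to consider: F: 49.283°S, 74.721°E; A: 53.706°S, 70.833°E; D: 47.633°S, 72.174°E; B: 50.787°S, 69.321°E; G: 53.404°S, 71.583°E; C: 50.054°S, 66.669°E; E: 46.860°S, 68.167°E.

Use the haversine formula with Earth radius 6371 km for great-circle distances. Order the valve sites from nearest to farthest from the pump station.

Distance from the pump station at 49.635°S, 71.102°E to each:
B 50.787°S, 69.321°E: 180.2 km
D 47.633°S, 72.174°E: 236.1 km
F 49.283°S, 74.721°E: 264.5 km
C 50.054°S, 66.669°E: 321.2 km
E 46.860°S, 68.167°E: 377.4 km
G 53.404°S, 71.583°E: 420.4 km
A 53.706°S, 70.833°E: 453.1 km

B, D, F, C, E, G, A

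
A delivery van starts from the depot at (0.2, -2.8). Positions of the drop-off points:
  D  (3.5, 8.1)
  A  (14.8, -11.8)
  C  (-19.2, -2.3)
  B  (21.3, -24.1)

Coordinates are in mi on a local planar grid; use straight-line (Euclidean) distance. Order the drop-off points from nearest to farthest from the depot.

D, A, C, B

Computing each straight-line distance from (0.2, -2.8):
D (3.5, 8.1): 11.4 mi
A (14.8, -11.8): 17.2 mi
C (-19.2, -2.3): 19.4 mi
B (21.3, -24.1): 30.0 mi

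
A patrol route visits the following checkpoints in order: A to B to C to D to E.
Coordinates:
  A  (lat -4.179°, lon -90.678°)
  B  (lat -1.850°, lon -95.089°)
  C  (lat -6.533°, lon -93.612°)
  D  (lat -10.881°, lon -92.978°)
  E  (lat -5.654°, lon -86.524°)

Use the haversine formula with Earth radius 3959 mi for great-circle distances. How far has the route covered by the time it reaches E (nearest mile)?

Leg distances:
A→B: 344.3 mi  (cumulative 344.3 mi)
B→C: 339.2 mi  (cumulative 683.5 mi)
C→D: 303.5 mi  (cumulative 987.0 mi)
D→E: 570.1 mi  (cumulative 1557.2 mi)
Cumulative distance at E ≈ 1557 mi.

1557 mi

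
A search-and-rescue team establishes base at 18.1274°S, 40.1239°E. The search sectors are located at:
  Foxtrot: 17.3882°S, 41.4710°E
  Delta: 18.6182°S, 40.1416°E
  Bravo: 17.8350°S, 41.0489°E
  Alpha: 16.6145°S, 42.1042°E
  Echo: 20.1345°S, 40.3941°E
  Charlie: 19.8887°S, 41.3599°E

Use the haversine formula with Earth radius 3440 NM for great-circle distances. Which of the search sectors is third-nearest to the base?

Foxtrot

Distance to each, sorted:
Delta: 29.5 NM
Bravo: 55.7 NM
Foxtrot: 88.9 NM
Echo: 121.5 NM
Charlie: 126.9 NM
Alpha: 145.3 NM
The third-nearest is Foxtrot at 88.9 NM.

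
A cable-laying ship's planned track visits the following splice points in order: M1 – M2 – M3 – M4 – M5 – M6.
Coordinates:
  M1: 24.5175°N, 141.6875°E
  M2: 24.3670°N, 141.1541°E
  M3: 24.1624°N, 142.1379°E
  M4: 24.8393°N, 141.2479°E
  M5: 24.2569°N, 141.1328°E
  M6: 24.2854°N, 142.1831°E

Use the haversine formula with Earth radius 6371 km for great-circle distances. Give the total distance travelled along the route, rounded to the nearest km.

448 km

Leg distances:
M1→M2: 56.5 km  (cumulative 56.5 km)
M2→M3: 102.3 km  (cumulative 158.8 km)
M3→M4: 117.4 km  (cumulative 276.2 km)
M4→M5: 65.8 km  (cumulative 342.0 km)
M5→M6: 106.5 km  (cumulative 448.5 km)
Total route length ≈ 448 km.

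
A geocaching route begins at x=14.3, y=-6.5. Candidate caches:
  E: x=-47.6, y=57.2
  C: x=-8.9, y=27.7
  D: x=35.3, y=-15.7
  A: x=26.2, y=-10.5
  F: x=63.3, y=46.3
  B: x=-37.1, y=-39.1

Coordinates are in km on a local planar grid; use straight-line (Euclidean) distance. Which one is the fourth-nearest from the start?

B

Distance to each, sorted:
A: 12.6 km
D: 22.9 km
C: 41.3 km
B: 60.9 km
F: 72.0 km
E: 88.8 km
The fourth-nearest is B at 60.9 km.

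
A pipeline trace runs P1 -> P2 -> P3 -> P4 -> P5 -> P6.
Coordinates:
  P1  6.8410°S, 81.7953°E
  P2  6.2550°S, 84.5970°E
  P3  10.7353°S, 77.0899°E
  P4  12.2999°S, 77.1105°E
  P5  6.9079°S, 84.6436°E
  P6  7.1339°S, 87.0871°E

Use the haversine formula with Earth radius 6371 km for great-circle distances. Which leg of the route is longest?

Leg distances:
P1→P2: 316.3 km
P2→P3: 964.1 km
P3→P4: 174.0 km
P4→P5: 1020.3 km
P5→P6: 270.8 km
The longest leg is P4–P5 at 1020.3 km.

P4–P5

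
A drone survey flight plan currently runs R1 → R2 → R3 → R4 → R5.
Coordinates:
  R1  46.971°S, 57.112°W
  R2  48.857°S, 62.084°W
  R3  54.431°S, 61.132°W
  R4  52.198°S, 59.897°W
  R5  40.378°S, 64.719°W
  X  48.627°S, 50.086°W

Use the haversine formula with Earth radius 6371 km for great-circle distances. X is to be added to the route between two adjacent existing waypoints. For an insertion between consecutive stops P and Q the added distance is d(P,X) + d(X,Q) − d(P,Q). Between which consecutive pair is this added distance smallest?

Added distance for inserting X between each consecutive pair:
R1–R2: 1009.5 km
R2–R3: 1254.2 km
R3–R4: 1536.4 km
R4–R5: 909.8 km
Smallest added distance is 909.8 km, inserting between R4 and R5.

between R4 and R5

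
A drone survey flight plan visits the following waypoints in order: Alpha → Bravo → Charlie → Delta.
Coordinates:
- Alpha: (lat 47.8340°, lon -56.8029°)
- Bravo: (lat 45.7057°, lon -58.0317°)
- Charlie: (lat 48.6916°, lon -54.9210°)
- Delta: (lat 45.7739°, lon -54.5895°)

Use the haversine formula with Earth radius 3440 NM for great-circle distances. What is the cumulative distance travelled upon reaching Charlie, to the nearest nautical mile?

Leg distances:
Alpha→Bravo: 137.4 NM  (cumulative 137.4 NM)
Bravo→Charlie: 219.6 NM  (cumulative 357.0 NM)
Cumulative distance at Charlie ≈ 357 NM.

357 NM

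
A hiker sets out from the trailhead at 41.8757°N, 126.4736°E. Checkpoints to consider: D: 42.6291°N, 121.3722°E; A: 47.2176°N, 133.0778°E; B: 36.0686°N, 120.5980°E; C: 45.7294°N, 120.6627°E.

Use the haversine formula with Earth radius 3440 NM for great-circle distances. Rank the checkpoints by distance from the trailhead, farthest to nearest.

Distance from the trailhead at 41.8757°N, 126.4736°E to each:
B 36.0686°N, 120.5980°E: 443.4 NM
A 47.2176°N, 133.0778°E: 427.1 NM
C 45.7294°N, 120.6627°E: 341.8 NM
D 42.6291°N, 121.3722°E: 231.1 NM

B, A, C, D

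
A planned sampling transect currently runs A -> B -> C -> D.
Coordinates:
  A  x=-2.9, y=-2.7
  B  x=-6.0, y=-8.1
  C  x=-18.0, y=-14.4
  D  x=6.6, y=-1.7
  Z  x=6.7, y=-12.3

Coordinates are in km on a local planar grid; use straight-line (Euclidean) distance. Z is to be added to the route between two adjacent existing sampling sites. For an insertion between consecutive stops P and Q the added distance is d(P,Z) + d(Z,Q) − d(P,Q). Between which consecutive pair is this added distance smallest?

Added distance for inserting Z between each consecutive pair:
A–B: 20.7 km
B–C: 24.6 km
C–D: 7.7 km
Smallest added distance is 7.7 km, inserting between C and D.

between C and D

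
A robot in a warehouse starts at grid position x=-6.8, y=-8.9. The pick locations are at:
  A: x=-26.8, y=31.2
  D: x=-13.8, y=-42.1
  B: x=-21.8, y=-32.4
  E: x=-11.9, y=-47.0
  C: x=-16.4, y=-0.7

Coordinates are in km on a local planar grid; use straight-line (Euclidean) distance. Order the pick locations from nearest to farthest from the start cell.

C, B, D, E, A

Distances from the start cell:
C x=-16.4, y=-0.7: 12.6 km
B x=-21.8, y=-32.4: 27.9 km
D x=-13.8, y=-42.1: 33.9 km
E x=-11.9, y=-47.0: 38.4 km
A x=-26.8, y=31.2: 44.8 km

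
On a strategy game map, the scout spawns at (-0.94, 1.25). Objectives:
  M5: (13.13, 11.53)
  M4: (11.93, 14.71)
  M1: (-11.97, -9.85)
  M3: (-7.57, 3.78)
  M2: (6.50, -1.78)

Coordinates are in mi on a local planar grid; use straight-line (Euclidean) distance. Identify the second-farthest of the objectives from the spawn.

Distances from the spawn ((-0.94, 1.25)):
M4: 18.6 mi
M5: 17.4 mi
M1: 15.6 mi
M2: 8.0 mi
M3: 7.1 mi
The second-farthest is M5 at 17.4 mi.

M5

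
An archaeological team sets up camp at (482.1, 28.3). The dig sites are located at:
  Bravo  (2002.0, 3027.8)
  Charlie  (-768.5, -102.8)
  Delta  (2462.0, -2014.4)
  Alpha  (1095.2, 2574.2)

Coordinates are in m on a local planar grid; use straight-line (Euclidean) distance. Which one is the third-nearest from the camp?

Distances from the camp ((482.1, 28.3)):
Charlie: 1257.5 m
Alpha: 2618.7 m
Delta: 2844.8 m
Bravo: 3362.6 m
The third-nearest is Delta at 2844.8 m.

Delta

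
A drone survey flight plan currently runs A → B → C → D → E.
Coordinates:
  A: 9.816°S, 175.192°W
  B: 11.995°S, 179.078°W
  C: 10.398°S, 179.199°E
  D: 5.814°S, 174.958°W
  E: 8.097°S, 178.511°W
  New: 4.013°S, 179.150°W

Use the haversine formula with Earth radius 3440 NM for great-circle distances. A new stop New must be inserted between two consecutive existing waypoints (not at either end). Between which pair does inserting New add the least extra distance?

Added distance for inserting New between each consecutive pair:
A–B: 636.1 NM
B–C: 735.4 NM
C–D: 225.8 NM
D–E: 269.0 NM
Smallest added distance is 225.8 NM, inserting between C and D.

between C and D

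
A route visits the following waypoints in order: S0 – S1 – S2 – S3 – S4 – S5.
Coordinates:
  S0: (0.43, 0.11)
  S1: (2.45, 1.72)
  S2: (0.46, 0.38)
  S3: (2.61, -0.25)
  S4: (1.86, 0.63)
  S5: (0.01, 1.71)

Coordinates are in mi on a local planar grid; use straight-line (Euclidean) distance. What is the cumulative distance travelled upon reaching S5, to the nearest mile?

Leg distances:
S0→S1: 2.6 mi  (cumulative 2.6 mi)
S1→S2: 2.4 mi  (cumulative 5.0 mi)
S2→S3: 2.2 mi  (cumulative 7.2 mi)
S3→S4: 1.2 mi  (cumulative 8.4 mi)
S4→S5: 2.1 mi  (cumulative 10.5 mi)
Cumulative distance at S5 ≈ 11 mi.

11 mi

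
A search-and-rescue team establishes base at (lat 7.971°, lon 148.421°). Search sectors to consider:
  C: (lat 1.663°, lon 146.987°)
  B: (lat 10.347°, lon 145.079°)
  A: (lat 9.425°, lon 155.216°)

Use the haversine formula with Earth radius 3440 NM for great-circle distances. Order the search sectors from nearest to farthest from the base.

B, C, A

Distances from the base:
B (lat 10.347°, lon 145.079°): 244.1 NM
C (lat 1.663°, lon 146.987°): 388.3 NM
A (lat 9.425°, lon 155.216°): 412.6 NM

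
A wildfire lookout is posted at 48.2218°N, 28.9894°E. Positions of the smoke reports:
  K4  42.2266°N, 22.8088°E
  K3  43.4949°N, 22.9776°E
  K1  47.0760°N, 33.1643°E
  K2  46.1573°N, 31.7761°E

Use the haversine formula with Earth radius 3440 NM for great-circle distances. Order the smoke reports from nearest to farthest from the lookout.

Distance from the lookout at 48.2218°N, 28.9894°E to each:
K2 46.1573°N, 31.7761°E: 168.2 NM
K1 47.0760°N, 33.1643°E: 182.3 NM
K3 43.4949°N, 22.9776°E: 378.9 NM
K4 42.2266°N, 22.8088°E: 444.5 NM

K2, K1, K3, K4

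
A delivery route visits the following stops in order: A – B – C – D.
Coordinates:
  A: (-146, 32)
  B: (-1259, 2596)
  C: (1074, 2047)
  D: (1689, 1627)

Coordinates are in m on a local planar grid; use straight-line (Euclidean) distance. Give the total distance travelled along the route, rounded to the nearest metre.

5937 m

Leg distances:
A→B: 2795.2 m  (cumulative 2795.2 m)
B→C: 2396.7 m  (cumulative 5191.9 m)
C→D: 744.7 m  (cumulative 5936.6 m)
Total route length ≈ 5937 m.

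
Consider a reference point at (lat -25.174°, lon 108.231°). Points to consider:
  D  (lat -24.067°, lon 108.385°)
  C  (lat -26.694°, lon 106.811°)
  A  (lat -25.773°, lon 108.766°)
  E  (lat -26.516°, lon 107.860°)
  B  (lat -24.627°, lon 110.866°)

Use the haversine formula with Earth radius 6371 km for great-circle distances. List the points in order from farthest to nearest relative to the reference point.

B, C, E, D, A

Computing each great-circle distance from (lat -25.174°, lon 108.231°):
B (lat -24.627°, lon 110.866°): 272.6 km
C (lat -26.694°, lon 106.811°): 220.7 km
E (lat -26.516°, lon 107.860°): 153.8 km
D (lat -24.067°, lon 108.385°): 124.1 km
A (lat -25.773°, lon 108.766°): 85.6 km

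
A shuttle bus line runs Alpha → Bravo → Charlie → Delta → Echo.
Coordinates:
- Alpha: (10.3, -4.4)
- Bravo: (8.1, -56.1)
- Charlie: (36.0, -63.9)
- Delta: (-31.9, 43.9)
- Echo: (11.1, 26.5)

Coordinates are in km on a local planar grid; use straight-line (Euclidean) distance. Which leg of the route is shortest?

Leg distances:
Alpha→Bravo: 51.7 km
Bravo→Charlie: 29.0 km
Charlie→Delta: 127.4 km
Delta→Echo: 46.4 km
The shortest leg is Bravo–Charlie at 29.0 km.

Bravo–Charlie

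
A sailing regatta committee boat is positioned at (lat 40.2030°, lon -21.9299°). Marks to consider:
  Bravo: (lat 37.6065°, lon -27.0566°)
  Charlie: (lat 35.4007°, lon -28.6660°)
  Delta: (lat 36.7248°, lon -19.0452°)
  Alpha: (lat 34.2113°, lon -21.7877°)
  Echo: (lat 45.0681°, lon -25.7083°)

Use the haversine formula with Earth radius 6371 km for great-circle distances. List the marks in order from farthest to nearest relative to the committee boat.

Distance from the committee boat at (lat 40.2030°, lon -21.9299°) to each:
Charlie (lat 35.4007°, lon -28.6660°): 796.7 km
Alpha (lat 34.2113°, lon -21.7877°): 666.4 km
Echo (lat 45.0681°, lon -25.7083°): 622.9 km
Bravo (lat 37.6065°, lon -27.0566°): 529.2 km
Delta (lat 36.7248°, lon -19.0452°): 461.1 km

Charlie, Alpha, Echo, Bravo, Delta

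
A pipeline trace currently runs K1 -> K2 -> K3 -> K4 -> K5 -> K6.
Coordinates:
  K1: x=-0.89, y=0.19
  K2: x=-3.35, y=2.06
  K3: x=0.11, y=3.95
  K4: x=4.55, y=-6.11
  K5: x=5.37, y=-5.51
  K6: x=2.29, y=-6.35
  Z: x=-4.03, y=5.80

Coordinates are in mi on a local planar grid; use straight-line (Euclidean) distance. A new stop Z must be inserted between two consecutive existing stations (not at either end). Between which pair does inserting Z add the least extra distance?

between K2 and K3

Added distance for inserting Z between each consecutive pair:
K1–K2: 7.1 mi
K2–K3: 4.4 mi
K3–K4: 8.2 mi
K4–K5: 28.4 mi
K5–K6: 25.2 mi
Smallest added distance is 4.4 mi, inserting between K2 and K3.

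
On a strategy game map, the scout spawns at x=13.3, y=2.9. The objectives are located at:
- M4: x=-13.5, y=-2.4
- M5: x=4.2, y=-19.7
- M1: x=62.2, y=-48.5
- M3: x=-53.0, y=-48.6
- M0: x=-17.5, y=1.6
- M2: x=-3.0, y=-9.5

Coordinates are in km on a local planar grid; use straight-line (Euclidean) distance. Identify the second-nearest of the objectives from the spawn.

M5

Distance to each, sorted:
M2: 20.5 km
M5: 24.4 km
M4: 27.3 km
M0: 30.8 km
M1: 70.9 km
M3: 84.0 km
The second-nearest is M5 at 24.4 km.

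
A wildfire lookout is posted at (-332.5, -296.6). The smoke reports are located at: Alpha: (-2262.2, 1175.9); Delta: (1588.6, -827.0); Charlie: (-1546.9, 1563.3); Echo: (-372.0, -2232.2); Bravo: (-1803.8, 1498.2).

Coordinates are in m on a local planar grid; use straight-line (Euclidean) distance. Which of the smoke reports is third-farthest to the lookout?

Distance to each, sorted:
Alpha: 2427.3 m
Bravo: 2320.8 m
Charlie: 2221.3 m
Delta: 1993.0 m
Echo: 1936.0 m
The third-farthest is Charlie at 2221.3 m.

Charlie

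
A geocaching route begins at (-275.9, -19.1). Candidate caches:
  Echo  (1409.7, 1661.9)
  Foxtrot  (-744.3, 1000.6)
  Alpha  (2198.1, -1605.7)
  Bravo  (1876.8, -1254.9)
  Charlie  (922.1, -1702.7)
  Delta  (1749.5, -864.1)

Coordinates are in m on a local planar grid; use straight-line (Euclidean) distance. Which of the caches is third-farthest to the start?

Echo

Distances from the start ((-275.9, -19.1)):
Alpha: 2939.0 m
Bravo: 2482.2 m
Echo: 2380.5 m
Delta: 2194.6 m
Charlie: 2066.3 m
Foxtrot: 1122.1 m
The third-farthest is Echo at 2380.5 m.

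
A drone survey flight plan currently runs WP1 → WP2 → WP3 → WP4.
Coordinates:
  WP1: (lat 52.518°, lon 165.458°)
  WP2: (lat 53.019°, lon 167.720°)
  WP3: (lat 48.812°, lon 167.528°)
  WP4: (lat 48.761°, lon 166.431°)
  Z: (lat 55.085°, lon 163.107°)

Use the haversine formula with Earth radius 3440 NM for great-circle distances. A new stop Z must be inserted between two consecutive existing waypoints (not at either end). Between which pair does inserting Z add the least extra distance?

between WP1 and WP2

Added distance for inserting Z between each consecutive pair:
WP1–WP2: 292.1 NM
WP2–WP3: 362.2 NM
WP3–WP4: 765.9 NM
Smallest added distance is 292.1 NM, inserting between WP1 and WP2.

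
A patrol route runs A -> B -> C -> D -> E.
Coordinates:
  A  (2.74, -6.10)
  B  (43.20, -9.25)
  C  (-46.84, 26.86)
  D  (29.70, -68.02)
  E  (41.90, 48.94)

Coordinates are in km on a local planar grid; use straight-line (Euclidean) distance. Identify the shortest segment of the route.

Leg distances:
A→B: 40.6 km
B→C: 97.0 km
C→D: 121.9 km
D→E: 117.6 km
The shortest leg is A–B at 40.6 km.

A–B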